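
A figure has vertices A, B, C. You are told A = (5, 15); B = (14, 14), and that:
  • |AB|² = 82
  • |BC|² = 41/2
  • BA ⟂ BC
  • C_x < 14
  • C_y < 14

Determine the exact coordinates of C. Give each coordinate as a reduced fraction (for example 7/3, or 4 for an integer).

C = (27/2, 19/2)

1. C_x = 27/2  [[BA ⟂ BC ⇒ -9x+1y+112=0] ∩ [|C−(14, 14)|²=41/2]]
2. C_y = 19/2  [[BA ⟂ BC ⇒ -9x+1y+112=0] ∩ [|C−(14, 14)|²=41/2]]
   so C = (27/2, 19/2)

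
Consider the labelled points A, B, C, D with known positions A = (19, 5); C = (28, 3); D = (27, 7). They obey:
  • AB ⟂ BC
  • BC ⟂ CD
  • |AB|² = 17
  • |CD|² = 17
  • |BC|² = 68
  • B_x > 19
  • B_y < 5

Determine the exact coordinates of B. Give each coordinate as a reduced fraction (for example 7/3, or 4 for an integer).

1. B_x = 20  [[BC ⟂ CD ⇒ 1x-4y-16=0] ∩ [|B−(19, 5)|²=17]]
2. B_y = 1  [[BC ⟂ CD ⇒ 1x-4y-16=0] ∩ [|B−(19, 5)|²=17]]
   so B = (20, 1)

B = (20, 1)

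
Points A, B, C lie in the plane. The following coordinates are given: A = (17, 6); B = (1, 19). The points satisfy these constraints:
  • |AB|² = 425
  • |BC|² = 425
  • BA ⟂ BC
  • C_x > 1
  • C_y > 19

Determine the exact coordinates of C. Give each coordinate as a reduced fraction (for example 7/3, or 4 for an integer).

1. C_x = 14  [[BA ⟂ BC ⇒ 16x-13y+231=0] ∩ [|C−(1, 19)|²=425]]
2. C_y = 35  [[BA ⟂ BC ⇒ 16x-13y+231=0] ∩ [|C−(1, 19)|²=425]]
   so C = (14, 35)

C = (14, 35)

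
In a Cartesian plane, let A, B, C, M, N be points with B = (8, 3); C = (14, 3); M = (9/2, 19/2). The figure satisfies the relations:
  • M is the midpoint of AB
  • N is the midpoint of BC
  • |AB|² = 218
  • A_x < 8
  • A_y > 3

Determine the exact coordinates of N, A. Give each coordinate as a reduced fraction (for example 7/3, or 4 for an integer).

N = (11, 3)
A = (1, 16)

1. A_x = 1  [A = 2·M−B = 2·(9/2, 19/2)−(8, 3)]
2. A_y = 16  [A = 2·M−B = 2·(9/2, 19/2)−(8, 3)]
   so A = (1, 16)
3. N_x = 11  [2·N = B+C = (8, 3)+(14, 3)]
4. N_y = 3  [2·N = B+C = (8, 3)+(14, 3)]
   so N = (11, 3)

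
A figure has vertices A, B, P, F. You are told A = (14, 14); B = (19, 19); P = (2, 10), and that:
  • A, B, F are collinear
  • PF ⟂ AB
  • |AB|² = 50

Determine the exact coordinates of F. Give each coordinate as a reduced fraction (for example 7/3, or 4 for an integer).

1. F_x = 6  [[A, B, F are collinear ⇒ -5x+5y=0] ∩ [PF ⟂ AB ⇒ 5x+5y-60=0]]
2. F_y = 6  [[A, B, F are collinear ⇒ -5x+5y=0] ∩ [PF ⟂ AB ⇒ 5x+5y-60=0]]
   so F = (6, 6)

F = (6, 6)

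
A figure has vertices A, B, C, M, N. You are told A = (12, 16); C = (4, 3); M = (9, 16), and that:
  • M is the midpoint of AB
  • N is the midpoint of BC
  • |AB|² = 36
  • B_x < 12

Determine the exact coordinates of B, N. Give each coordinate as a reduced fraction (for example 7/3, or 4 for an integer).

B = (6, 16)
N = (5, 19/2)

1. B_x = 6  [B = 2·M−A = 2·(9, 16)−(12, 16)]
2. B_y = 16  [B = 2·M−A = 2·(9, 16)−(12, 16)]
   so B = (6, 16)
3. N_x = 5  [2·N = B+C = (6, 16)+(4, 3)]
4. N_y = 19/2  [2·N = B+C = (6, 16)+(4, 3)]
   so N = (5, 19/2)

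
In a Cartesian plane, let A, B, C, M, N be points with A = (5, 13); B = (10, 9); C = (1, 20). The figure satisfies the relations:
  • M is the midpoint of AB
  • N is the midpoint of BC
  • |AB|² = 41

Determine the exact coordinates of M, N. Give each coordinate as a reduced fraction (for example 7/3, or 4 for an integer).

M = (15/2, 11)
N = (11/2, 29/2)

1. M_x = 15/2  [2·M = A+B = (5, 13)+(10, 9)]
2. M_y = 11  [2·M = A+B = (5, 13)+(10, 9)]
   so M = (15/2, 11)
3. N_x = 11/2  [2·N = B+C = (10, 9)+(1, 20)]
4. N_y = 29/2  [2·N = B+C = (10, 9)+(1, 20)]
   so N = (11/2, 29/2)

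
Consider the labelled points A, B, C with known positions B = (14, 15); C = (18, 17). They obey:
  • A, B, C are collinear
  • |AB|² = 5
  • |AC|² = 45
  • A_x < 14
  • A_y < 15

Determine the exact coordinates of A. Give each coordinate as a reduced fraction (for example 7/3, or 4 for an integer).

A = (12, 14)

1. A_x = 12  [[A, B, C are collinear ⇒ -2x+4y-32=0] ∩ [|A−(14, 15)|²=5]]
2. A_y = 14  [[A, B, C are collinear ⇒ -2x+4y-32=0] ∩ [|A−(14, 15)|²=5]]
   so A = (12, 14)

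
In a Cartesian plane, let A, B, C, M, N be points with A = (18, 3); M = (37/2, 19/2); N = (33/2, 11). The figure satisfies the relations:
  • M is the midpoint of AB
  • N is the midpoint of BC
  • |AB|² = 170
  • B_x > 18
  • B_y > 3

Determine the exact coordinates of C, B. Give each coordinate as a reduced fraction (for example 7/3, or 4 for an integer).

1. B_x = 19  [B = 2·M−A = 2·(37/2, 19/2)−(18, 3)]
2. B_y = 16  [B = 2·M−A = 2·(37/2, 19/2)−(18, 3)]
   so B = (19, 16)
3. C_x = 14  [C = 2·N−B = 2·(33/2, 11)−(19, 16)]
4. C_y = 6  [C = 2·N−B = 2·(33/2, 11)−(19, 16)]
   so C = (14, 6)

C = (14, 6)
B = (19, 16)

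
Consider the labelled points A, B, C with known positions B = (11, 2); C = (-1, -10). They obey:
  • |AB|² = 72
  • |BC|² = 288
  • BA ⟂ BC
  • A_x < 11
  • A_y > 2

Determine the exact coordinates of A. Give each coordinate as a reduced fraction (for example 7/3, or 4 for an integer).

1. A_x = 5  [[BA ⟂ BC ⇒ -12x-12y+156=0] ∩ [|A−(11, 2)|²=72]]
2. A_y = 8  [[BA ⟂ BC ⇒ -12x-12y+156=0] ∩ [|A−(11, 2)|²=72]]
   so A = (5, 8)

A = (5, 8)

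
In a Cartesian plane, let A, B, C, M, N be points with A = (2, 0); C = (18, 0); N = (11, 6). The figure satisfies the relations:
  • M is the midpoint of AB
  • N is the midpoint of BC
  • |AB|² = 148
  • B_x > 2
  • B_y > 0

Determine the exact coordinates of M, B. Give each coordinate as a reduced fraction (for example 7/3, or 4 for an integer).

1. B_x = 4  [B = 2·N−C = 2·(11, 6)−(18, 0)]
2. B_y = 12  [B = 2·N−C = 2·(11, 6)−(18, 0)]
   so B = (4, 12)
3. M_x = 3  [2·M = A+B = (2, 0)+(4, 12)]
4. M_y = 6  [2·M = A+B = (2, 0)+(4, 12)]
   so M = (3, 6)

M = (3, 6)
B = (4, 12)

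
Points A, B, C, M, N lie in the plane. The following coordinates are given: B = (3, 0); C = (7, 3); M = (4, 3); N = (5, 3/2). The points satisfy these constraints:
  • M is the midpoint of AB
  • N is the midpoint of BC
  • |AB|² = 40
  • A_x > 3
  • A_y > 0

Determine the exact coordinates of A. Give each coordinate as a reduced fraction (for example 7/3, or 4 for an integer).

1. A_x = 5  [A = 2·M−B = 2·(4, 3)−(3, 0)]
2. A_y = 6  [A = 2·M−B = 2·(4, 3)−(3, 0)]
   so A = (5, 6)

A = (5, 6)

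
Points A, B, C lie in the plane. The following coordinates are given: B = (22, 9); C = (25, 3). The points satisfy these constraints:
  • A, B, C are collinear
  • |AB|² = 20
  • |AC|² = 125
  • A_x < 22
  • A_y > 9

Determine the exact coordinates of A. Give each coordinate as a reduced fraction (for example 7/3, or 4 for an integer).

A = (20, 13)

1. A_x = 20  [[A, B, C are collinear ⇒ 6x+3y-159=0] ∩ [|A−(22, 9)|²=20]]
2. A_y = 13  [[A, B, C are collinear ⇒ 6x+3y-159=0] ∩ [|A−(22, 9)|²=20]]
   so A = (20, 13)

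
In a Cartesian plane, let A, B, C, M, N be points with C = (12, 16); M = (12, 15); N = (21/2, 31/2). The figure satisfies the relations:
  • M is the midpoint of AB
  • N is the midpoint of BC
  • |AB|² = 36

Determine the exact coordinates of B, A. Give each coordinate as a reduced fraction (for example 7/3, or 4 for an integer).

1. B_x = 9  [B = 2·N−C = 2·(21/2, 31/2)−(12, 16)]
2. B_y = 15  [B = 2·N−C = 2·(21/2, 31/2)−(12, 16)]
   so B = (9, 15)
3. A_x = 15  [A = 2·M−B = 2·(12, 15)−(9, 15)]
4. A_y = 15  [A = 2·M−B = 2·(12, 15)−(9, 15)]
   so A = (15, 15)

B = (9, 15)
A = (15, 15)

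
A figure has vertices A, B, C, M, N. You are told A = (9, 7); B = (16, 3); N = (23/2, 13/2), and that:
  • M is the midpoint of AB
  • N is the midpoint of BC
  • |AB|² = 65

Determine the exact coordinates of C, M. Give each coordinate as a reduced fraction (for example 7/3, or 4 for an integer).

1. M_x = 25/2  [2·M = A+B = (9, 7)+(16, 3)]
2. M_y = 5  [2·M = A+B = (9, 7)+(16, 3)]
   so M = (25/2, 5)
3. C_x = 7  [C = 2·N−B = 2·(23/2, 13/2)−(16, 3)]
4. C_y = 10  [C = 2·N−B = 2·(23/2, 13/2)−(16, 3)]
   so C = (7, 10)

C = (7, 10)
M = (25/2, 5)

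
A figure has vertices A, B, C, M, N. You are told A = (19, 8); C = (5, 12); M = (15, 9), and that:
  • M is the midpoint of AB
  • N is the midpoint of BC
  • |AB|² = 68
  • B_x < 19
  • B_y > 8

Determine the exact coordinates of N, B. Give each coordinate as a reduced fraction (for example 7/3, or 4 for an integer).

N = (8, 11)
B = (11, 10)

1. B_x = 11  [B = 2·M−A = 2·(15, 9)−(19, 8)]
2. B_y = 10  [B = 2·M−A = 2·(15, 9)−(19, 8)]
   so B = (11, 10)
3. N_x = 8  [2·N = B+C = (11, 10)+(5, 12)]
4. N_y = 11  [2·N = B+C = (11, 10)+(5, 12)]
   so N = (8, 11)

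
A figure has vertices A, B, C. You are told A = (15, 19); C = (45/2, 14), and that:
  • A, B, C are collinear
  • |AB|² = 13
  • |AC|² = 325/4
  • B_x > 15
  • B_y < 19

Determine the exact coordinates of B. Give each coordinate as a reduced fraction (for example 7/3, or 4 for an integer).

1. B_x = 18  [[A, B, C are collinear ⇒ -5x-15/2y+435/2=0] ∩ [|B−(15, 19)|²=13]]
2. B_y = 17  [[A, B, C are collinear ⇒ -5x-15/2y+435/2=0] ∩ [|B−(15, 19)|²=13]]
   so B = (18, 17)

B = (18, 17)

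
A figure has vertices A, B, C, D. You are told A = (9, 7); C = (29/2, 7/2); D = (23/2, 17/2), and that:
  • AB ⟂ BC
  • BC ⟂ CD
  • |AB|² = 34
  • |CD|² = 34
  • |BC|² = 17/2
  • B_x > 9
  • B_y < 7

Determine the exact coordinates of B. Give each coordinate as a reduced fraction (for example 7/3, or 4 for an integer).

1. B_x = 12  [[BC ⟂ CD ⇒ 3x-5y-26=0] ∩ [|B−(9, 7)|²=34]]
2. B_y = 2  [[BC ⟂ CD ⇒ 3x-5y-26=0] ∩ [|B−(9, 7)|²=34]]
   so B = (12, 2)

B = (12, 2)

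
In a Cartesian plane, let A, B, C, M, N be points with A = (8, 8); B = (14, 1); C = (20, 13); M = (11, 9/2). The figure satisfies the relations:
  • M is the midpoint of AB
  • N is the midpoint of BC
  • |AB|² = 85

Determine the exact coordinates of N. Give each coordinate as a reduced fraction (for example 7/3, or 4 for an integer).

N = (17, 7)

1. N_x = 17  [2·N = B+C = (14, 1)+(20, 13)]
2. N_y = 7  [2·N = B+C = (14, 1)+(20, 13)]
   so N = (17, 7)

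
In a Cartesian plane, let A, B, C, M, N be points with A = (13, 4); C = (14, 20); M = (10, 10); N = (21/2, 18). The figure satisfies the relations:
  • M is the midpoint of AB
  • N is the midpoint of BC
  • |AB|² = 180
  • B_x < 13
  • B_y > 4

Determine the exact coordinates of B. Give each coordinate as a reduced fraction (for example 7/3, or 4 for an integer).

1. B_x = 7  [B = 2·M−A = 2·(10, 10)−(13, 4)]
2. B_y = 16  [B = 2·M−A = 2·(10, 10)−(13, 4)]
   so B = (7, 16)

B = (7, 16)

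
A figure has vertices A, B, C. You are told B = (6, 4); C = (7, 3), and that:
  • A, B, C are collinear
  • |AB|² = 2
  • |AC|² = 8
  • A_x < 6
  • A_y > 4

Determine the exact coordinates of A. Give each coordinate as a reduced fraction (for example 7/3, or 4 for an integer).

1. A_x = 5  [[A, B, C are collinear ⇒ 1x+1y-10=0] ∩ [|A−(6, 4)|²=2]]
2. A_y = 5  [[A, B, C are collinear ⇒ 1x+1y-10=0] ∩ [|A−(6, 4)|²=2]]
   so A = (5, 5)

A = (5, 5)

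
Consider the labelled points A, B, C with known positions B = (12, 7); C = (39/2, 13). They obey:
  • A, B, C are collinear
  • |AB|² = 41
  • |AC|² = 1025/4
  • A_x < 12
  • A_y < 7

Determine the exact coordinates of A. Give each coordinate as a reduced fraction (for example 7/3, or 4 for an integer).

A = (7, 3)

1. A_x = 7  [[A, B, C are collinear ⇒ -6x+15/2y+39/2=0] ∩ [|A−(12, 7)|²=41]]
2. A_y = 3  [[A, B, C are collinear ⇒ -6x+15/2y+39/2=0] ∩ [|A−(12, 7)|²=41]]
   so A = (7, 3)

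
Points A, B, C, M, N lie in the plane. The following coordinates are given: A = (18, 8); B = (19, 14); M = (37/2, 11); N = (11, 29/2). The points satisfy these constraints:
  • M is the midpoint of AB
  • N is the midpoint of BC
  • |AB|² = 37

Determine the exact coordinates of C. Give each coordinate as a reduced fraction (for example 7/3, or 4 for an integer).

C = (3, 15)

1. C_x = 3  [C = 2·N−B = 2·(11, 29/2)−(19, 14)]
2. C_y = 15  [C = 2·N−B = 2·(11, 29/2)−(19, 14)]
   so C = (3, 15)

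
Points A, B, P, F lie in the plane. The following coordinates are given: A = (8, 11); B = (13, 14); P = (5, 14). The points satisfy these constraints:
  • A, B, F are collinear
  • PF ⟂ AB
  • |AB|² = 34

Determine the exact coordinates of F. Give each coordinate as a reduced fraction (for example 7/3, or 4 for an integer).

1. F_x = 121/17  [[A, B, F are collinear ⇒ -3x+5y-31=0] ∩ [PF ⟂ AB ⇒ 5x+3y-67=0]]
2. F_y = 178/17  [[A, B, F are collinear ⇒ -3x+5y-31=0] ∩ [PF ⟂ AB ⇒ 5x+3y-67=0]]
   so F = (121/17, 178/17)

F = (121/17, 178/17)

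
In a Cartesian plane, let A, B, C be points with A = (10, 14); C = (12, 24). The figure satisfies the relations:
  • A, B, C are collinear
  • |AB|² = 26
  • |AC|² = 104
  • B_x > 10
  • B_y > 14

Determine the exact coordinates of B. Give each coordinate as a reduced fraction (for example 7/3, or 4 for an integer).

1. B_x = 11  [[A, B, C are collinear ⇒ 10x-2y-72=0] ∩ [|B−(10, 14)|²=26]]
2. B_y = 19  [[A, B, C are collinear ⇒ 10x-2y-72=0] ∩ [|B−(10, 14)|²=26]]
   so B = (11, 19)

B = (11, 19)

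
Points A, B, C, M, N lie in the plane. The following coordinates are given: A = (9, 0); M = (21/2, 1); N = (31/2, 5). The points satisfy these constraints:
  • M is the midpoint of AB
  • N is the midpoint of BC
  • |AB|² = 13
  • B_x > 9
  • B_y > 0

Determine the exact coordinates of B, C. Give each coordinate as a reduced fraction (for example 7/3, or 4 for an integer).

B = (12, 2)
C = (19, 8)

1. B_x = 12  [B = 2·M−A = 2·(21/2, 1)−(9, 0)]
2. B_y = 2  [B = 2·M−A = 2·(21/2, 1)−(9, 0)]
   so B = (12, 2)
3. C_x = 19  [C = 2·N−B = 2·(31/2, 5)−(12, 2)]
4. C_y = 8  [C = 2·N−B = 2·(31/2, 5)−(12, 2)]
   so C = (19, 8)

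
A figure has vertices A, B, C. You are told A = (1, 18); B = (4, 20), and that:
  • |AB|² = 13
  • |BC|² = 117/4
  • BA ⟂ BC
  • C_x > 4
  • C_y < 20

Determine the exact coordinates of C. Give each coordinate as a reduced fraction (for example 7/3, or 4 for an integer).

C = (7, 31/2)

1. C_x = 7  [[BA ⟂ BC ⇒ -3x-2y+52=0] ∩ [|C−(4, 20)|²=117/4]]
2. C_y = 31/2  [[BA ⟂ BC ⇒ -3x-2y+52=0] ∩ [|C−(4, 20)|²=117/4]]
   so C = (7, 31/2)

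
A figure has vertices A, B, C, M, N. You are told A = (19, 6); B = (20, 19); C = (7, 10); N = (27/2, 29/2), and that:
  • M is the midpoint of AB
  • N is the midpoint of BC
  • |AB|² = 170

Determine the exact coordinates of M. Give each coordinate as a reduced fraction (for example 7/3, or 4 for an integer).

M = (39/2, 25/2)

1. M_x = 39/2  [2·M = A+B = (19, 6)+(20, 19)]
2. M_y = 25/2  [2·M = A+B = (19, 6)+(20, 19)]
   so M = (39/2, 25/2)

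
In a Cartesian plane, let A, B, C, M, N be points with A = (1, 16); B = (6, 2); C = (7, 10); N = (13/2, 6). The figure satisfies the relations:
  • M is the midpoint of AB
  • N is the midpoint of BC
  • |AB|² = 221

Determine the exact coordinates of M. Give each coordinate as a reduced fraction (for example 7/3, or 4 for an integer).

1. M_x = 7/2  [2·M = A+B = (1, 16)+(6, 2)]
2. M_y = 9  [2·M = A+B = (1, 16)+(6, 2)]
   so M = (7/2, 9)

M = (7/2, 9)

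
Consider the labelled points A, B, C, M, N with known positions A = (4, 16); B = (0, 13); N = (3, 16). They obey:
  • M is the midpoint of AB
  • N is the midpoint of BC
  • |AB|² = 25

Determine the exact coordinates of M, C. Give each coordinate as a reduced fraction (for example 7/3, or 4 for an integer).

M = (2, 29/2)
C = (6, 19)

1. M_x = 2  [2·M = A+B = (4, 16)+(0, 13)]
2. M_y = 29/2  [2·M = A+B = (4, 16)+(0, 13)]
   so M = (2, 29/2)
3. C_x = 6  [C = 2·N−B = 2·(3, 16)−(0, 13)]
4. C_y = 19  [C = 2·N−B = 2·(3, 16)−(0, 13)]
   so C = (6, 19)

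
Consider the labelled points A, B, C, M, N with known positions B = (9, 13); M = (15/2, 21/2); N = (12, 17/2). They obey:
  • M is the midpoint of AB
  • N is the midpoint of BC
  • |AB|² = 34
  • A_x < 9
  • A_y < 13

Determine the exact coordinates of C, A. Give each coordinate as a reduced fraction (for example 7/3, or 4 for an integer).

1. A_x = 6  [A = 2·M−B = 2·(15/2, 21/2)−(9, 13)]
2. A_y = 8  [A = 2·M−B = 2·(15/2, 21/2)−(9, 13)]
   so A = (6, 8)
3. C_x = 15  [C = 2·N−B = 2·(12, 17/2)−(9, 13)]
4. C_y = 4  [C = 2·N−B = 2·(12, 17/2)−(9, 13)]
   so C = (15, 4)

C = (15, 4)
A = (6, 8)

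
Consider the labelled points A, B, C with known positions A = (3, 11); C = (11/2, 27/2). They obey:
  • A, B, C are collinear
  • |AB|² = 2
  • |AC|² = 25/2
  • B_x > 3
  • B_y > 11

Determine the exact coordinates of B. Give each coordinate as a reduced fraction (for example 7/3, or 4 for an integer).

1. B_x = 4  [[A, B, C are collinear ⇒ 5/2x-5/2y+20=0] ∩ [|B−(3, 11)|²=2]]
2. B_y = 12  [[A, B, C are collinear ⇒ 5/2x-5/2y+20=0] ∩ [|B−(3, 11)|²=2]]
   so B = (4, 12)

B = (4, 12)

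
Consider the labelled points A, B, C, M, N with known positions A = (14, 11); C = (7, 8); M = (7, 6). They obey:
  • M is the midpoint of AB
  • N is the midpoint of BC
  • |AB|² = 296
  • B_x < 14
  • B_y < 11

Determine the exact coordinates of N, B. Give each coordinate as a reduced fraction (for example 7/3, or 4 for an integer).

N = (7/2, 9/2)
B = (0, 1)

1. B_x = 0  [B = 2·M−A = 2·(7, 6)−(14, 11)]
2. B_y = 1  [B = 2·M−A = 2·(7, 6)−(14, 11)]
   so B = (0, 1)
3. N_x = 7/2  [2·N = B+C = (0, 1)+(7, 8)]
4. N_y = 9/2  [2·N = B+C = (0, 1)+(7, 8)]
   so N = (7/2, 9/2)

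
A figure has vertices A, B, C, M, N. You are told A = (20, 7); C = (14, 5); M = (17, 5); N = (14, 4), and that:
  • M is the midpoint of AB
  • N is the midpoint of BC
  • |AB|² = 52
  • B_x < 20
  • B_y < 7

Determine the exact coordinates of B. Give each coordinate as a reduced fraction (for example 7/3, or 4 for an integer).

B = (14, 3)

1. B_x = 14  [B = 2·M−A = 2·(17, 5)−(20, 7)]
2. B_y = 3  [B = 2·M−A = 2·(17, 5)−(20, 7)]
   so B = (14, 3)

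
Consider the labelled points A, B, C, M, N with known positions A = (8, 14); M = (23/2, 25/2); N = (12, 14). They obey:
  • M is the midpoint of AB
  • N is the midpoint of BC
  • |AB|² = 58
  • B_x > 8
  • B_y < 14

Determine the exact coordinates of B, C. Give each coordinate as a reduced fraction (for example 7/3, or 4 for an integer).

1. B_x = 15  [B = 2·M−A = 2·(23/2, 25/2)−(8, 14)]
2. B_y = 11  [B = 2·M−A = 2·(23/2, 25/2)−(8, 14)]
   so B = (15, 11)
3. C_x = 9  [C = 2·N−B = 2·(12, 14)−(15, 11)]
4. C_y = 17  [C = 2·N−B = 2·(12, 14)−(15, 11)]
   so C = (9, 17)

B = (15, 11)
C = (9, 17)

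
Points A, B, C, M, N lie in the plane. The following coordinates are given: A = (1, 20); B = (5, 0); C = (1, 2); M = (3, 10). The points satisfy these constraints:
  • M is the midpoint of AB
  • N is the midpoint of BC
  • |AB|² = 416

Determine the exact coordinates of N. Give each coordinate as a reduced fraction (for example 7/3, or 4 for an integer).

N = (3, 1)

1. N_x = 3  [2·N = B+C = (5, 0)+(1, 2)]
2. N_y = 1  [2·N = B+C = (5, 0)+(1, 2)]
   so N = (3, 1)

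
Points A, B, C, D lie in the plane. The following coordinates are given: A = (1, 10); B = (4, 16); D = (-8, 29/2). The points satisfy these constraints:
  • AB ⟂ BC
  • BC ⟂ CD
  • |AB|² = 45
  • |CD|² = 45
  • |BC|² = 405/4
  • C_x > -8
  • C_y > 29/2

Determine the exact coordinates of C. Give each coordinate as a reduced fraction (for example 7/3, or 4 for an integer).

1. C_x = -5  [[AB ⟂ BC ⇒ 3x+6y-108=0] ∩ [|C−(-8, 29/2)|²=45]]
2. C_y = 41/2  [[AB ⟂ BC ⇒ 3x+6y-108=0] ∩ [|C−(-8, 29/2)|²=45]]
   so C = (-5, 41/2)

C = (-5, 41/2)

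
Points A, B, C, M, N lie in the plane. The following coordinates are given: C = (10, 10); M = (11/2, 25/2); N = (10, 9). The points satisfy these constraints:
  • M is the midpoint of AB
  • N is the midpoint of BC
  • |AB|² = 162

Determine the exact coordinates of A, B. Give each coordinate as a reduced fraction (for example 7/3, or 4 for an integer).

A = (1, 17)
B = (10, 8)

1. B_x = 10  [B = 2·N−C = 2·(10, 9)−(10, 10)]
2. B_y = 8  [B = 2·N−C = 2·(10, 9)−(10, 10)]
   so B = (10, 8)
3. A_x = 1  [A = 2·M−B = 2·(11/2, 25/2)−(10, 8)]
4. A_y = 17  [A = 2·M−B = 2·(11/2, 25/2)−(10, 8)]
   so A = (1, 17)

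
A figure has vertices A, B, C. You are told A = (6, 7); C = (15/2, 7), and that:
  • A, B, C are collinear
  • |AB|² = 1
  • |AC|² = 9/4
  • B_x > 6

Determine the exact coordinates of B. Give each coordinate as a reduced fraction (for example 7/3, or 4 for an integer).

B = (7, 7)

1. B_x = 7  [[A, B, C are collinear ⇒ -3/2y+21/2=0] ∩ [|B−(6, 7)|²=1]]
2. B_y = 7  [[A, B, C are collinear ⇒ -3/2y+21/2=0] ∩ [|B−(6, 7)|²=1]]
   so B = (7, 7)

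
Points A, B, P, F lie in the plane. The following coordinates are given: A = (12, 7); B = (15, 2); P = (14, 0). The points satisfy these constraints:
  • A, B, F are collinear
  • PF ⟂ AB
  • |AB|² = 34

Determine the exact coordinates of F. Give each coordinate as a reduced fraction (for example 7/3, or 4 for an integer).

1. F_x = 531/34  [[A, B, F are collinear ⇒ 5x+3y-81=0] ∩ [PF ⟂ AB ⇒ 3x-5y-42=0]]
2. F_y = 33/34  [[A, B, F are collinear ⇒ 5x+3y-81=0] ∩ [PF ⟂ AB ⇒ 3x-5y-42=0]]
   so F = (531/34, 33/34)

F = (531/34, 33/34)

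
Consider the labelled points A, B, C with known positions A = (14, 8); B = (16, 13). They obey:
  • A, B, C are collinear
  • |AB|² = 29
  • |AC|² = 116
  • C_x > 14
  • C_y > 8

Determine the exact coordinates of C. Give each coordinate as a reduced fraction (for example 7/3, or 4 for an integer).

1. C_x = 18  [[A, B, C are collinear ⇒ -5x+2y+54=0] ∩ [|C−(14, 8)|²=116]]
2. C_y = 18  [[A, B, C are collinear ⇒ -5x+2y+54=0] ∩ [|C−(14, 8)|²=116]]
   so C = (18, 18)

C = (18, 18)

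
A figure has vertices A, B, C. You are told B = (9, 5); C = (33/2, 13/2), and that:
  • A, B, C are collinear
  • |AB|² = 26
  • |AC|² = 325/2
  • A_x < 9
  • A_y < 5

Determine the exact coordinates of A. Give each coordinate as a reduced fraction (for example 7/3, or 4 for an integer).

1. A_x = 4  [[A, B, C are collinear ⇒ -3/2x+15/2y-24=0] ∩ [|A−(9, 5)|²=26]]
2. A_y = 4  [[A, B, C are collinear ⇒ -3/2x+15/2y-24=0] ∩ [|A−(9, 5)|²=26]]
   so A = (4, 4)

A = (4, 4)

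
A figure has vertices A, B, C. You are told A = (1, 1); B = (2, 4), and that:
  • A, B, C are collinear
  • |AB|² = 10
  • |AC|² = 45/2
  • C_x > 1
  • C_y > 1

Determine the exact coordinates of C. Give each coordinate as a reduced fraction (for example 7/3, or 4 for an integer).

1. C_x = 5/2  [[A, B, C are collinear ⇒ -3x+1y+2=0] ∩ [|C−(1, 1)|²=45/2]]
2. C_y = 11/2  [[A, B, C are collinear ⇒ -3x+1y+2=0] ∩ [|C−(1, 1)|²=45/2]]
   so C = (5/2, 11/2)

C = (5/2, 11/2)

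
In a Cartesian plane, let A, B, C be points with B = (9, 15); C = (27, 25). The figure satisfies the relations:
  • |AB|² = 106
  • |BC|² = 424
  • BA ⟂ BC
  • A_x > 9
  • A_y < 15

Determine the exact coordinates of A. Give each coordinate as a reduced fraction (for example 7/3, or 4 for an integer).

A = (14, 6)

1. A_x = 14  [[BA ⟂ BC ⇒ 18x+10y-312=0] ∩ [|A−(9, 15)|²=106]]
2. A_y = 6  [[BA ⟂ BC ⇒ 18x+10y-312=0] ∩ [|A−(9, 15)|²=106]]
   so A = (14, 6)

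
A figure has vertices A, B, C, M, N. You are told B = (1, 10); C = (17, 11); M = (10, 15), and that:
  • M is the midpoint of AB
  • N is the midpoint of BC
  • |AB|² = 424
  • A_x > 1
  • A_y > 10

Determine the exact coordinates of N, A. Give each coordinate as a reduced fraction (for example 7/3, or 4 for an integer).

N = (9, 21/2)
A = (19, 20)

1. A_x = 19  [A = 2·M−B = 2·(10, 15)−(1, 10)]
2. A_y = 20  [A = 2·M−B = 2·(10, 15)−(1, 10)]
   so A = (19, 20)
3. N_x = 9  [2·N = B+C = (1, 10)+(17, 11)]
4. N_y = 21/2  [2·N = B+C = (1, 10)+(17, 11)]
   so N = (9, 21/2)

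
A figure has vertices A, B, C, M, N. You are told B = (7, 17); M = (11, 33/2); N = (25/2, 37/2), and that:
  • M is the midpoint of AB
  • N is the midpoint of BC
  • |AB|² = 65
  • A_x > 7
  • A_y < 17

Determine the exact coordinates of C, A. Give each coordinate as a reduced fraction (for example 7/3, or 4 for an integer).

1. A_x = 15  [A = 2·M−B = 2·(11, 33/2)−(7, 17)]
2. A_y = 16  [A = 2·M−B = 2·(11, 33/2)−(7, 17)]
   so A = (15, 16)
3. C_x = 18  [C = 2·N−B = 2·(25/2, 37/2)−(7, 17)]
4. C_y = 20  [C = 2·N−B = 2·(25/2, 37/2)−(7, 17)]
   so C = (18, 20)

C = (18, 20)
A = (15, 16)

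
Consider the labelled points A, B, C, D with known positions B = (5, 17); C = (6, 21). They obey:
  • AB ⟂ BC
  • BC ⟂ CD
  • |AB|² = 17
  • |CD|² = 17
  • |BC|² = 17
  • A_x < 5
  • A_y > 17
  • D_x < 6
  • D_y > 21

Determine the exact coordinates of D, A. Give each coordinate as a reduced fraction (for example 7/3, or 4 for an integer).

D = (2, 22)
A = (1, 18)

1. D_x = 2  [[BC ⟂ CD ⇒ 1x+4y-90=0] ∩ [|D−(6, 21)|²=17]]
2. D_y = 22  [[BC ⟂ CD ⇒ 1x+4y-90=0] ∩ [|D−(6, 21)|²=17]]
   so D = (2, 22)
3. A_x = 1  [[AB ⟂ BC ⇒ -1x-4y+73=0] ∩ [|A−(5, 17)|²=17]]
4. A_y = 18  [[AB ⟂ BC ⇒ -1x-4y+73=0] ∩ [|A−(5, 17)|²=17]]
   so A = (1, 18)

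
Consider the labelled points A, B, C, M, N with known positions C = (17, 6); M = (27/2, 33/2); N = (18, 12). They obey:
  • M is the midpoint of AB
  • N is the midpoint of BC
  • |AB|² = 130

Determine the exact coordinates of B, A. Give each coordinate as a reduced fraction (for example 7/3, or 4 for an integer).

B = (19, 18)
A = (8, 15)

1. B_x = 19  [B = 2·N−C = 2·(18, 12)−(17, 6)]
2. B_y = 18  [B = 2·N−C = 2·(18, 12)−(17, 6)]
   so B = (19, 18)
3. A_x = 8  [A = 2·M−B = 2·(27/2, 33/2)−(19, 18)]
4. A_y = 15  [A = 2·M−B = 2·(27/2, 33/2)−(19, 18)]
   so A = (8, 15)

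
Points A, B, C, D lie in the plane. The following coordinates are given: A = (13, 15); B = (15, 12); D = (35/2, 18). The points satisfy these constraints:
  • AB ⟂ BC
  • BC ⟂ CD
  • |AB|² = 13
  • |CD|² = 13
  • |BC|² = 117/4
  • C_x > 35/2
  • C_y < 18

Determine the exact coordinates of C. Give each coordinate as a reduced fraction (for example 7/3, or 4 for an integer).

C = (39/2, 15)

1. C_x = 39/2  [[AB ⟂ BC ⇒ 2x-3y+6=0] ∩ [|C−(35/2, 18)|²=13]]
2. C_y = 15  [[AB ⟂ BC ⇒ 2x-3y+6=0] ∩ [|C−(35/2, 18)|²=13]]
   so C = (39/2, 15)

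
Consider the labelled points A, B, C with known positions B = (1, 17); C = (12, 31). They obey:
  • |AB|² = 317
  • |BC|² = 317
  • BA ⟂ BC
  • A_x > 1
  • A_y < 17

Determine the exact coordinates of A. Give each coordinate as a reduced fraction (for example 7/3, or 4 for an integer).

A = (15, 6)

1. A_x = 15  [[BA ⟂ BC ⇒ 11x+14y-249=0] ∩ [|A−(1, 17)|²=317]]
2. A_y = 6  [[BA ⟂ BC ⇒ 11x+14y-249=0] ∩ [|A−(1, 17)|²=317]]
   so A = (15, 6)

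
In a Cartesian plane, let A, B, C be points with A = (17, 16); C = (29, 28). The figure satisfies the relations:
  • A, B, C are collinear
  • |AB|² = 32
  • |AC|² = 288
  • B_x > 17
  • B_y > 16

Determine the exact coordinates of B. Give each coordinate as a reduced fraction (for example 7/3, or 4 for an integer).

B = (21, 20)

1. B_x = 21  [[A, B, C are collinear ⇒ 12x-12y-12=0] ∩ [|B−(17, 16)|²=32]]
2. B_y = 20  [[A, B, C are collinear ⇒ 12x-12y-12=0] ∩ [|B−(17, 16)|²=32]]
   so B = (21, 20)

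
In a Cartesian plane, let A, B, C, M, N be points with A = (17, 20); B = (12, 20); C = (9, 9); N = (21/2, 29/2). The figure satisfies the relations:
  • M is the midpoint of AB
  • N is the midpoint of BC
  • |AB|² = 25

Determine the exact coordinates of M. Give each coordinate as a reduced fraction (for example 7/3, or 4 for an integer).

1. M_x = 29/2  [2·M = A+B = (17, 20)+(12, 20)]
2. M_y = 20  [2·M = A+B = (17, 20)+(12, 20)]
   so M = (29/2, 20)

M = (29/2, 20)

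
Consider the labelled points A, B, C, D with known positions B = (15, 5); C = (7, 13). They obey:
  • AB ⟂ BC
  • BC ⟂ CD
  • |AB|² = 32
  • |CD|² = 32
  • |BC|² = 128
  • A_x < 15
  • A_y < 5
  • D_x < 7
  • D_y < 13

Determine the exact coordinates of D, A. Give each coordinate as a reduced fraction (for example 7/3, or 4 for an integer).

D = (3, 9)
A = (11, 1)

1. D_x = 3  [[BC ⟂ CD ⇒ -8x+8y-48=0] ∩ [|D−(7, 13)|²=32]]
2. D_y = 9  [[BC ⟂ CD ⇒ -8x+8y-48=0] ∩ [|D−(7, 13)|²=32]]
   so D = (3, 9)
3. A_x = 11  [[AB ⟂ BC ⇒ 8x-8y-80=0] ∩ [|A−(15, 5)|²=32]]
4. A_y = 1  [[AB ⟂ BC ⇒ 8x-8y-80=0] ∩ [|A−(15, 5)|²=32]]
   so A = (11, 1)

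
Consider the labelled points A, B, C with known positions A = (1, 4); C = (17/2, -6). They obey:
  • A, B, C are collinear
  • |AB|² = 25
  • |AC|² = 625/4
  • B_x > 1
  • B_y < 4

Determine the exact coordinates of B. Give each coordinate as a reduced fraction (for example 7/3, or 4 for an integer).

1. B_x = 4  [[A, B, C are collinear ⇒ -10x-15/2y+40=0] ∩ [|B−(1, 4)|²=25]]
2. B_y = 0  [[A, B, C are collinear ⇒ -10x-15/2y+40=0] ∩ [|B−(1, 4)|²=25]]
   so B = (4, 0)

B = (4, 0)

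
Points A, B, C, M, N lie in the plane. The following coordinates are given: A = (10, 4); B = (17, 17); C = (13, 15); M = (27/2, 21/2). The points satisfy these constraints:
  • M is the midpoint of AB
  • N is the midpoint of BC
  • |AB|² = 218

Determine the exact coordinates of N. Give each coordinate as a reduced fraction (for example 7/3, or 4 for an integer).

1. N_x = 15  [2·N = B+C = (17, 17)+(13, 15)]
2. N_y = 16  [2·N = B+C = (17, 17)+(13, 15)]
   so N = (15, 16)

N = (15, 16)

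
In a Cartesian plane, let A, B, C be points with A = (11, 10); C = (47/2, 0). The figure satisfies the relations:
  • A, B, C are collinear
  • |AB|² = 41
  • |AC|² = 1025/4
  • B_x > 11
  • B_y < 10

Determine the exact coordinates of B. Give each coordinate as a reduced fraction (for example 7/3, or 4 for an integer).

B = (16, 6)

1. B_x = 16  [[A, B, C are collinear ⇒ -10x-25/2y+235=0] ∩ [|B−(11, 10)|²=41]]
2. B_y = 6  [[A, B, C are collinear ⇒ -10x-25/2y+235=0] ∩ [|B−(11, 10)|²=41]]
   so B = (16, 6)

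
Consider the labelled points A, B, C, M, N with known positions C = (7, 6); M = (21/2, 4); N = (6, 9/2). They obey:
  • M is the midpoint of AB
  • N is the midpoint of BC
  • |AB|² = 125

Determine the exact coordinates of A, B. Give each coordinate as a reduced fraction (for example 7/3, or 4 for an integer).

1. B_x = 5  [B = 2·N−C = 2·(6, 9/2)−(7, 6)]
2. B_y = 3  [B = 2·N−C = 2·(6, 9/2)−(7, 6)]
   so B = (5, 3)
3. A_x = 16  [A = 2·M−B = 2·(21/2, 4)−(5, 3)]
4. A_y = 5  [A = 2·M−B = 2·(21/2, 4)−(5, 3)]
   so A = (16, 5)

A = (16, 5)
B = (5, 3)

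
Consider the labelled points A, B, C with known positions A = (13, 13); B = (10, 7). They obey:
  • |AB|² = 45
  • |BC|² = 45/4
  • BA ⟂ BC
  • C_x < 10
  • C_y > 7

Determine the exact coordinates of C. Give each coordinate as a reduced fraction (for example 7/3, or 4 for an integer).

C = (7, 17/2)

1. C_x = 7  [[BA ⟂ BC ⇒ 3x+6y-72=0] ∩ [|C−(10, 7)|²=45/4]]
2. C_y = 17/2  [[BA ⟂ BC ⇒ 3x+6y-72=0] ∩ [|C−(10, 7)|²=45/4]]
   so C = (7, 17/2)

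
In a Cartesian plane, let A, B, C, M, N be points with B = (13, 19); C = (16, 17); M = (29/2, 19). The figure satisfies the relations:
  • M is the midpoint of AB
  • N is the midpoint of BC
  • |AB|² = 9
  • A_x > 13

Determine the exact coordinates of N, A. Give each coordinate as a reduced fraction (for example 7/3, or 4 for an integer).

1. A_x = 16  [A = 2·M−B = 2·(29/2, 19)−(13, 19)]
2. A_y = 19  [A = 2·M−B = 2·(29/2, 19)−(13, 19)]
   so A = (16, 19)
3. N_x = 29/2  [2·N = B+C = (13, 19)+(16, 17)]
4. N_y = 18  [2·N = B+C = (13, 19)+(16, 17)]
   so N = (29/2, 18)

N = (29/2, 18)
A = (16, 19)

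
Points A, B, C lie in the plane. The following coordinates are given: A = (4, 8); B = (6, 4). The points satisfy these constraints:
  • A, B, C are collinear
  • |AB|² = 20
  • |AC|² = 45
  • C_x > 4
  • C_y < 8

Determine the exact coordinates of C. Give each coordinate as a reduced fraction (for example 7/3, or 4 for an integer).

C = (7, 2)

1. C_x = 7  [[A, B, C are collinear ⇒ 4x+2y-32=0] ∩ [|C−(4, 8)|²=45]]
2. C_y = 2  [[A, B, C are collinear ⇒ 4x+2y-32=0] ∩ [|C−(4, 8)|²=45]]
   so C = (7, 2)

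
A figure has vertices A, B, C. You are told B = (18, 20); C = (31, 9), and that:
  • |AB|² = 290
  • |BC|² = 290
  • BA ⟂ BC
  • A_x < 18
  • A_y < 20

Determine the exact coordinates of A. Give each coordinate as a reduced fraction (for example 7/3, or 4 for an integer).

1. A_x = 7  [[BA ⟂ BC ⇒ 13x-11y-14=0] ∩ [|A−(18, 20)|²=290]]
2. A_y = 7  [[BA ⟂ BC ⇒ 13x-11y-14=0] ∩ [|A−(18, 20)|²=290]]
   so A = (7, 7)

A = (7, 7)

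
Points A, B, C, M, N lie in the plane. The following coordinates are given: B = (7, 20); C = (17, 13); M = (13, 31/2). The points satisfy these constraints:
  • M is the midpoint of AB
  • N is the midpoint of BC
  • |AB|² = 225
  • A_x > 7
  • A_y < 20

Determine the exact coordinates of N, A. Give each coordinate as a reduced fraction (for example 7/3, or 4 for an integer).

1. A_x = 19  [A = 2·M−B = 2·(13, 31/2)−(7, 20)]
2. A_y = 11  [A = 2·M−B = 2·(13, 31/2)−(7, 20)]
   so A = (19, 11)
3. N_x = 12  [2·N = B+C = (7, 20)+(17, 13)]
4. N_y = 33/2  [2·N = B+C = (7, 20)+(17, 13)]
   so N = (12, 33/2)

N = (12, 33/2)
A = (19, 11)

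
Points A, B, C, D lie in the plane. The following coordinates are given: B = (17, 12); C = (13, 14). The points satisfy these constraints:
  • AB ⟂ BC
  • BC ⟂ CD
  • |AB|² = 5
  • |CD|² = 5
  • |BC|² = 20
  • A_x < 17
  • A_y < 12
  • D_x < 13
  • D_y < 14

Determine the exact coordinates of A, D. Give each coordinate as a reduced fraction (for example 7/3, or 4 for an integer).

A = (16, 10)
D = (12, 12)

1. A_x = 16  [[AB ⟂ BC ⇒ 4x-2y-44=0] ∩ [|A−(17, 12)|²=5]]
2. A_y = 10  [[AB ⟂ BC ⇒ 4x-2y-44=0] ∩ [|A−(17, 12)|²=5]]
   so A = (16, 10)
3. D_x = 12  [[BC ⟂ CD ⇒ -4x+2y+24=0] ∩ [|D−(13, 14)|²=5]]
4. D_y = 12  [[BC ⟂ CD ⇒ -4x+2y+24=0] ∩ [|D−(13, 14)|²=5]]
   so D = (12, 12)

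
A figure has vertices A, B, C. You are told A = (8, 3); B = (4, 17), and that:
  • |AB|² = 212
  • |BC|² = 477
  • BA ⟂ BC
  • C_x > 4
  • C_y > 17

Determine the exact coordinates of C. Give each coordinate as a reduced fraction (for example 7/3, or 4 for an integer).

1. C_x = 25  [[BA ⟂ BC ⇒ 4x-14y+222=0] ∩ [|C−(4, 17)|²=477]]
2. C_y = 23  [[BA ⟂ BC ⇒ 4x-14y+222=0] ∩ [|C−(4, 17)|²=477]]
   so C = (25, 23)

C = (25, 23)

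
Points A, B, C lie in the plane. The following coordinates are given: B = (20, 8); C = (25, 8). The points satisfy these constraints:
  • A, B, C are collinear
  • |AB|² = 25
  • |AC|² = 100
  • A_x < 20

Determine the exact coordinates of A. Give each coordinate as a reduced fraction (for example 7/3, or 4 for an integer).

1. A_x = 15  [[A, B, C are collinear ⇒ 5y-40=0] ∩ [|A−(20, 8)|²=25]]
2. A_y = 8  [[A, B, C are collinear ⇒ 5y-40=0] ∩ [|A−(20, 8)|²=25]]
   so A = (15, 8)

A = (15, 8)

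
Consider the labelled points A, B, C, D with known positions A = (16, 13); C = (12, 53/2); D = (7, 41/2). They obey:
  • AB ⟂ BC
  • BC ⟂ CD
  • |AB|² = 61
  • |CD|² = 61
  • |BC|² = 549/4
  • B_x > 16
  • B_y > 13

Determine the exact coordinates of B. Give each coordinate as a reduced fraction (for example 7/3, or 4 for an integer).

1. B_x = 21  [[BC ⟂ CD ⇒ 5x+6y-219=0] ∩ [|B−(16, 13)|²=61]]
2. B_y = 19  [[BC ⟂ CD ⇒ 5x+6y-219=0] ∩ [|B−(16, 13)|²=61]]
   so B = (21, 19)

B = (21, 19)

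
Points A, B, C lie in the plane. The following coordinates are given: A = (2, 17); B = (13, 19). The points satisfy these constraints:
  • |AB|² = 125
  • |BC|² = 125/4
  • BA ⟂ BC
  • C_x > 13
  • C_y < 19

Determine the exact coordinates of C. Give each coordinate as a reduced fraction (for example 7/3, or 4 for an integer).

1. C_x = 14  [[BA ⟂ BC ⇒ -11x-2y+181=0] ∩ [|C−(13, 19)|²=125/4]]
2. C_y = 27/2  [[BA ⟂ BC ⇒ -11x-2y+181=0] ∩ [|C−(13, 19)|²=125/4]]
   so C = (14, 27/2)

C = (14, 27/2)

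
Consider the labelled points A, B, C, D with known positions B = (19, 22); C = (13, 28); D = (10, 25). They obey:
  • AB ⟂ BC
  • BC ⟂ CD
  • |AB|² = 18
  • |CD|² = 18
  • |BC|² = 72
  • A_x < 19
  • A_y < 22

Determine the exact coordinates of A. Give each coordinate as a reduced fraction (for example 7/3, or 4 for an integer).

1. A_x = 16  [[AB ⟂ BC ⇒ 6x-6y+18=0] ∩ [|A−(19, 22)|²=18]]
2. A_y = 19  [[AB ⟂ BC ⇒ 6x-6y+18=0] ∩ [|A−(19, 22)|²=18]]
   so A = (16, 19)

A = (16, 19)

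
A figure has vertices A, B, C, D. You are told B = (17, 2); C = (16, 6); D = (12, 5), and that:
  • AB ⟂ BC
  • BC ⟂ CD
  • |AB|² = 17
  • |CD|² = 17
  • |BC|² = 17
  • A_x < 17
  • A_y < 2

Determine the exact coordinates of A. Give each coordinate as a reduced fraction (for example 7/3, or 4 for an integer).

A = (13, 1)

1. A_x = 13  [[AB ⟂ BC ⇒ 1x-4y-9=0] ∩ [|A−(17, 2)|²=17]]
2. A_y = 1  [[AB ⟂ BC ⇒ 1x-4y-9=0] ∩ [|A−(17, 2)|²=17]]
   so A = (13, 1)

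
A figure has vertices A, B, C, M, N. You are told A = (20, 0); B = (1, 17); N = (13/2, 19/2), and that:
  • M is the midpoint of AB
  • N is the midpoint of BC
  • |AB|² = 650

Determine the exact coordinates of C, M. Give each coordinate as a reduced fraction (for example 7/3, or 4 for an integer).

C = (12, 2)
M = (21/2, 17/2)

1. M_x = 21/2  [2·M = A+B = (20, 0)+(1, 17)]
2. M_y = 17/2  [2·M = A+B = (20, 0)+(1, 17)]
   so M = (21/2, 17/2)
3. C_x = 12  [C = 2·N−B = 2·(13/2, 19/2)−(1, 17)]
4. C_y = 2  [C = 2·N−B = 2·(13/2, 19/2)−(1, 17)]
   so C = (12, 2)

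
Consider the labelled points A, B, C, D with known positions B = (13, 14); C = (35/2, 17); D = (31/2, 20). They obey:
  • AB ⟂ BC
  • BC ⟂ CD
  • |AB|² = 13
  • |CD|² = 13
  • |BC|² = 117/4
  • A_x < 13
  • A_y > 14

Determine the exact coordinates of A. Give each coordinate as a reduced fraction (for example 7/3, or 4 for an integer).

1. A_x = 11  [[AB ⟂ BC ⇒ -9/2x-3y+201/2=0] ∩ [|A−(13, 14)|²=13]]
2. A_y = 17  [[AB ⟂ BC ⇒ -9/2x-3y+201/2=0] ∩ [|A−(13, 14)|²=13]]
   so A = (11, 17)

A = (11, 17)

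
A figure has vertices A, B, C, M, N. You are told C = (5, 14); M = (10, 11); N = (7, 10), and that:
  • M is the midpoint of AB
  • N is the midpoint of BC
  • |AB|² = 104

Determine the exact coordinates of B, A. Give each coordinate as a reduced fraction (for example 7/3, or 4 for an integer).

1. B_x = 9  [B = 2·N−C = 2·(7, 10)−(5, 14)]
2. B_y = 6  [B = 2·N−C = 2·(7, 10)−(5, 14)]
   so B = (9, 6)
3. A_x = 11  [A = 2·M−B = 2·(10, 11)−(9, 6)]
4. A_y = 16  [A = 2·M−B = 2·(10, 11)−(9, 6)]
   so A = (11, 16)

B = (9, 6)
A = (11, 16)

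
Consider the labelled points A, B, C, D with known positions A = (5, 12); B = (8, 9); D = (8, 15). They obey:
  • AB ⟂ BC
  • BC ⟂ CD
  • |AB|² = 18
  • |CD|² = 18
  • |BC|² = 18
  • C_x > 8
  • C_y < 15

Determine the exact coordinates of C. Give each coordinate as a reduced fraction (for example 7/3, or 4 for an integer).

C = (11, 12)

1. C_x = 11  [[AB ⟂ BC ⇒ 3x-3y+3=0] ∩ [|C−(8, 15)|²=18]]
2. C_y = 12  [[AB ⟂ BC ⇒ 3x-3y+3=0] ∩ [|C−(8, 15)|²=18]]
   so C = (11, 12)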